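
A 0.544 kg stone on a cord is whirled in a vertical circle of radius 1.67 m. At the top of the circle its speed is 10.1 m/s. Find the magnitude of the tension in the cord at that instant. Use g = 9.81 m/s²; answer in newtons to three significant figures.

27.9 N

At the top, both T and the weight mg point inward (toward the centre), so T + mg = mv²/r.
T = m(v²/r − g) = 0.544 × ((10.1)²/1.67 − 9.81) = 0.544 × (61.08 − 9.81) = 0.544 × 51.27 = 27.89 N.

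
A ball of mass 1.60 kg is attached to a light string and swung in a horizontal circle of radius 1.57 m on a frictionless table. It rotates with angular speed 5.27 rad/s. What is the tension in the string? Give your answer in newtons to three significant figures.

69.8 N

v = ωr = 5.27 × 1.57 = 8.274 m/s.
The tension is the only horizontal force, so it supplies the full centripetal force: T = m v²/r = 1.60 × (8.274)²/1.57 = 1.60 × 68.46/1.57 = 69.77 N.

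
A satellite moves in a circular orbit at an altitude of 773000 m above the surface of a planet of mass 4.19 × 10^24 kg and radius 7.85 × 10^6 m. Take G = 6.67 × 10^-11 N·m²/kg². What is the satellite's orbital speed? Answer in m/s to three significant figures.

5690 m/s

Orbital radius r = R + h = 7.85 × 10^6 + 773000 = 8.623 × 10^6 m.
Gravity supplies the centripetal force: G M m / r² = m v² / r, so v = √(GM/r).
v = √(6.67 × 10^-11 × 4.19 × 10^24 / 8.623 × 10^6) = √(3.241 × 10^7) = 5693 m/s.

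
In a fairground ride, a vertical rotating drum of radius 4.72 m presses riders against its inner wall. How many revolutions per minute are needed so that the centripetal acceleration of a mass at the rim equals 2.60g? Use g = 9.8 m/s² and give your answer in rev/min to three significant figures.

Require ω²r = 2.60g, so ω = √(2.60 × 9.8/4.72) = 2.323 rad/s.
In rev/min: ω × 60/(2π) = 2.323 × 60/(2π) = 22.19 rev/min.

22.2 rev/min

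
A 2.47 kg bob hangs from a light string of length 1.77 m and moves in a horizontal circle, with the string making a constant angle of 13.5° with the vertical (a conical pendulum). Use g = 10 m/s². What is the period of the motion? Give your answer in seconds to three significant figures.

2.61 s

r = L sinθ = 0.4132 m. From T sinθ = mω²r and T cosθ = mg: tanθ = ω²r/g, so ω² = g tanθ / r = g/(L cosθ).
ω = √(g/(L cosθ)) = √(10.0/(1.77 × 0.9724)) = √5.810 = 2.410 rad/s.
Period = 2π/ω = 2.607 s.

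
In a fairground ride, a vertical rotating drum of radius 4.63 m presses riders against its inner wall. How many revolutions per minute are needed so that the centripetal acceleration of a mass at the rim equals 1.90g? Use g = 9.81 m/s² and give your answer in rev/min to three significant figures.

19.2 rev/min

Require ω²r = 1.90g, so ω = √(1.90 × 9.81/4.63) = 2.006 rad/s.
In rev/min: ω × 60/(2π) = 2.006 × 60/(2π) = 19.16 rev/min.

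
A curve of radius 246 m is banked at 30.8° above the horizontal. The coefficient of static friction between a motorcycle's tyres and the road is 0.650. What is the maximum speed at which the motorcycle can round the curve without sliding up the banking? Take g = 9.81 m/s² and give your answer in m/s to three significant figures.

70.1 m/s

At the maximum speed, friction acts down the slope at its limiting value f = μN. Radially (horizontal, toward centre): N sinθ + μN cosθ = mv²/r. Vertically: N cosθ − μN sinθ = mg.
Dividing: v² = r g (sinθ + μcosθ)/(cosθ − μsinθ).
sinθ + μcosθ = 0.5120 + 0.650×0.8590 = 1.070; cosθ − μsinθ = 0.8590 − 0.650×0.5120 = 0.5261.
v² = 246 × 9.81 × 1.070/0.5261 = 4910 m²/s², so v = 70.07 m/s.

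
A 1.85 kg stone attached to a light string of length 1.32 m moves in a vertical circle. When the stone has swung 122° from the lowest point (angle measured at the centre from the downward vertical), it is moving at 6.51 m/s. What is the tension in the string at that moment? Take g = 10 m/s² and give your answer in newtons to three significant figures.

Take the radial direction toward the centre of the circle as positive. The component of the weight along the string toward the centre is −mg cos φ (φ measured from the bottom), so Newton's second law along the string gives T − mg cos φ = m v²/r.
cos 122° = -0.5299, so T = m(v²/r + g cos φ) = 1.85 × ((6.51)²/1.32 + 10.0 × -0.5299) = 1.85 × (32.11 + (-5.299)) = 1.85 × 26.81 = 49.59 N.

49.6 N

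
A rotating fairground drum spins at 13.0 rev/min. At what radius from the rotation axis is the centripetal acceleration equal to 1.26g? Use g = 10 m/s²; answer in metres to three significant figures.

ω = 13.0 rev/min × 2π/60 = 1.361 rad/s.
a_c = ω²r = 1.26g ⇒ r = 1.26 × 10.0 / (1.361)² = 12.60/1.853 = 6.799 m.

6.80 m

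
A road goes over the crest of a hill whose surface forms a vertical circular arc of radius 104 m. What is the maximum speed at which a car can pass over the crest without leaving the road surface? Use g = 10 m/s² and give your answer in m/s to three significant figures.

At the crest the centre of the circle is below the car, so the net downward (centripetal) force is mg − N = mv²/r.
The car leaves the road when N → 0, giving v_max = √(g r) = √(10.0 × 104) = 32.25 m/s.

32.2 m/s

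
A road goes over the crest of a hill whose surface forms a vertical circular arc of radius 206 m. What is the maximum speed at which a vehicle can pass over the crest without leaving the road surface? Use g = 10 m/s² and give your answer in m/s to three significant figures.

45.4 m/s

At the crest the centre of the circle is below the vehicle, so the net downward (centripetal) force is mg − N = mv²/r.
The vehicle leaves the road when N → 0, giving v_max = √(g r) = √(10.0 × 206) = 45.39 m/s.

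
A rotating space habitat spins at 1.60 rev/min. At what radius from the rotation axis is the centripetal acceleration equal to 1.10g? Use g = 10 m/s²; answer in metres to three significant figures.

392 m

ω = 1.60 rev/min × 2π/60 = 0.1676 rad/s.
a_c = ω²r = 1.10g ⇒ r = 1.10 × 10.0 / (0.1676)² = 11.00/0.02807 = 391.8 m.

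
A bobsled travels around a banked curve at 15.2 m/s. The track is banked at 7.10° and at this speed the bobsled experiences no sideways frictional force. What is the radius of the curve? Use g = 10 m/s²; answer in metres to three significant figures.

Frictionless banking: tanθ = v²/(rg), so r = v²/(g tanθ).
r = (15.2)²/(10.0 × tan 7.10°) = 231.0/(10.0 × 0.1246) = 231.0/1.246 = 185.5 m.

185 m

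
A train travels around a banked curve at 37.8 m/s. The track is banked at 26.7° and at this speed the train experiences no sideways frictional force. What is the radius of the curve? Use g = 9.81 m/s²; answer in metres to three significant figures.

290 m

Frictionless banking: tanθ = v²/(rg), so r = v²/(g tanθ).
r = (37.8)²/(9.81 × tan 26.7°) = 1429/(9.81 × 0.5029) = 1429/4.934 = 289.6 m.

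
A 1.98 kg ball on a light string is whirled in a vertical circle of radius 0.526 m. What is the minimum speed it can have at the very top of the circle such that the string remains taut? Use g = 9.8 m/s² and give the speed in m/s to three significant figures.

At the highest point the centre is directly below, so both the weight and T act inward: T + mg = mv²/r.
At minimum speed T → 0, so mg = mv_min²/r ⇒ v_min = √(g r) = √(9.8 × 0.526) = 2.270 m/s.

2.27 m/s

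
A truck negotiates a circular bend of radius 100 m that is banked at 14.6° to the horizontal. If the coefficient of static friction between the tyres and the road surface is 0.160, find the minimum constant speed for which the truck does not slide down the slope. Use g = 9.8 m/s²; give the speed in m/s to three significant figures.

9.72 m/s

At the minimum speed, friction acts up the slope at its limiting value f = μN. Radially (horizontal, toward centre): N sinθ − μN cosθ = mv²/r. Vertically: N cosθ + μN sinθ = mg.
Dividing: v² = r g (sinθ − μcosθ)/(cosθ + μsinθ).
sinθ − μcosθ = 0.2521 − 0.160×0.9677 = 0.09724; cosθ + μsinθ = 0.9677 + 0.160×0.2521 = 1.008.
v² = 100 × 9.8 × 0.09724/1.008 = 94.53 m²/s², so v = 9.723 m/s.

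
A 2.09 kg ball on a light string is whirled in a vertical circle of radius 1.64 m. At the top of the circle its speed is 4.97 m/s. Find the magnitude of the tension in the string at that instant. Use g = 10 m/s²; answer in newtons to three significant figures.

At the top, both T and the weight mg point inward (toward the centre), so T + mg = mv²/r.
T = m(v²/r − g) = 2.09 × ((4.97)²/1.64 − 10.0) = 2.09 × (15.06 − 10.0) = 2.09 × 5.062 = 10.58 N.

10.6 N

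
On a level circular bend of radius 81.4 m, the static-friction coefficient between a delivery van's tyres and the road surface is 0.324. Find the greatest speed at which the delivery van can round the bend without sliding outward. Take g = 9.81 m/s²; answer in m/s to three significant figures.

Friction provides the centripetal force on a flat curve. At maximum speed it is at its limiting value: μ_s m g = m v²/r.
Mass cancels: v_max = √(μ_s g r) = √(0.324 × 9.81 × 81.4) = √258.7 = 16.08 m/s.

16.1 m/s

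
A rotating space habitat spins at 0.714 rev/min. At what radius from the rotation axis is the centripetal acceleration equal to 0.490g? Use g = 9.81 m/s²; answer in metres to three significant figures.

860 m

ω = 0.714 rev/min × 2π/60 = 0.07477 rad/s.
a_c = ω²r = 0.490g ⇒ r = 0.490 × 9.81 / (0.07477)² = 4.807/0.005591 = 859.8 m.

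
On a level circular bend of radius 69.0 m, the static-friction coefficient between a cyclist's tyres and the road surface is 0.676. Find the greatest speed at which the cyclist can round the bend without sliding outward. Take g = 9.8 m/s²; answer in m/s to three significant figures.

On a flat curve, static friction is the only horizontal force, so it must supply the full centripetal force: μ_s m g = m v²/r.
Mass cancels: v_max = √(μ_s g r) = √(0.676 × 9.8 × 69.0) = √457.1 = 21.38 m/s.

21.4 m/s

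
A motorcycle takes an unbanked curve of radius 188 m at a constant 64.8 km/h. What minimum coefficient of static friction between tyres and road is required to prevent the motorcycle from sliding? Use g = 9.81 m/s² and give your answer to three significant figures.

0.176

v = 64.8/3.6 = 18.00 m/s.
Friction provides the centripetal force: μ_s m g = m v²/r, so μ_s = v²/(g r) = (18.00)²/(9.81 × 188) = 324.0/1844 = 0.1757.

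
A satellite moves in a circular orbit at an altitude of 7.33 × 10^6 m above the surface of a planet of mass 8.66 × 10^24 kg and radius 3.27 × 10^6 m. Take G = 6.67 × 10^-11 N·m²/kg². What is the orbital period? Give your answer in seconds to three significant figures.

9020 s

r = R + h = 3.27 × 10^6 + 7.33 × 10^6 = 1.060 × 10^7 m. Gravity provides the centripetal force: G M m / r² = m v² / r ⇒ v = √(GM/r) = 7382 m/s.
T = 2πr/v = 2π × 1.060 × 10^7 / 7382 = 9022 s.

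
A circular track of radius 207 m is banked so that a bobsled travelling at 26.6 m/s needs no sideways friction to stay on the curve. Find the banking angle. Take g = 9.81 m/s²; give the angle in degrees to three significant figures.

19.2°

With no friction, the horizontal component of the normal force provides the centripetal force: N sinθ = mv²/r, while N cosθ = mg vertically.
Dividing: tanθ = v²/(r g) = (26.6)²/(207 × 9.81) = 707.6/2031 = 0.3484.
θ = arctan(0.3484) = 19.21°.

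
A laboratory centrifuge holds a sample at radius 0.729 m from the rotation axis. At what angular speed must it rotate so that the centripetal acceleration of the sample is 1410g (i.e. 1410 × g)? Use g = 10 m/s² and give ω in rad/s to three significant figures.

Centripetal acceleration a_c = ω²r. Setting ω²r = 1410g:
ω = √(1410g / r) = √(1410 × 10.0 / 0.729) = √19340 = 139.1 rad/s.

139 rad/s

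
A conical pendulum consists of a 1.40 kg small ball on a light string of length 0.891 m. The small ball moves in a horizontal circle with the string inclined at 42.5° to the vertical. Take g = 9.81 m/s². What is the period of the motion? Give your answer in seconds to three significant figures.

1.63 s

r = L sinθ = 0.6020 m. From T sinθ = mω²r and T cosθ = mg: tanθ = ω²r/g, so ω² = g tanθ / r = g/(L cosθ).
ω = √(g/(L cosθ)) = √(9.81/(0.891 × 0.7373)) = √14.93 = 3.864 rad/s.
Period = 2π/ω = 1.626 s.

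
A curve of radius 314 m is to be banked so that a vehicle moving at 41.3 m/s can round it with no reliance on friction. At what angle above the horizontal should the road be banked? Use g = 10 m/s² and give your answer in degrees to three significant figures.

28.5°

For a frictionless banked turn: horizontally N sinθ = mv²/r and vertically N cosθ = mg.
Dividing: tanθ = v²/(r g) = (41.3)²/(314 × 10.0) = 1706/3140 = 0.5432.
θ = arctan(0.5432) = 28.51°.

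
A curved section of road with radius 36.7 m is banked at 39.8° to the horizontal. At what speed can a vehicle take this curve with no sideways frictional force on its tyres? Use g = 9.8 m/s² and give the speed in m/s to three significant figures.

17.3 m/s

On a frictionless banked curve, N sinθ = mv²/r and N cosθ = mg, so tanθ = v²/(rg).
v = √(r g tanθ) = √(36.7 × 9.8 × tan 39.8°) = √(36.7 × 9.8 × 0.8332) = √299.7 = 17.31 m/s.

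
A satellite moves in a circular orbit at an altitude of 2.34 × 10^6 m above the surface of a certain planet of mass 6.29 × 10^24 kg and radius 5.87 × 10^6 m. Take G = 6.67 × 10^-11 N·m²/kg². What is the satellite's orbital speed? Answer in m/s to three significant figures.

Orbital radius r = R + h = 5.87 × 10^6 + 2.34 × 10^6 = 8.210 × 10^6 m.
Gravity supplies the centripetal force: G M m / r² = m v² / r, so v = √(GM/r).
v = √(6.67 × 10^-11 × 6.29 × 10^24 / 8.210 × 10^6) = √(5.110 × 10^7) = 7149 m/s.

7150 m/s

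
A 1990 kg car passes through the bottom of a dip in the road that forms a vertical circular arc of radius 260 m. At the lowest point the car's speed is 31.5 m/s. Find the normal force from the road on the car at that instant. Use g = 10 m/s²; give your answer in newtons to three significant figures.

At the lowest point, N points up (toward the centre) and the weight mg points down (away from the centre), so the net inward force is N − mg = mv²/r.
N = m(v²/r + g) = 1990 × ((31.5)²/260 + 10.0) = 1990 × (3.816 + 10.0) = 1990 × 13.82 = 27490 N.

27500 N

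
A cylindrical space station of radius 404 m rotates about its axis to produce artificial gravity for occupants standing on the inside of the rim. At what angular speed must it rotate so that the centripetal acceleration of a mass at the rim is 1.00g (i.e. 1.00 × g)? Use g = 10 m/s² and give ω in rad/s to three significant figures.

Centripetal acceleration a_c = ω²r. Setting ω²r = 1.00g:
ω = √(1.00g / r) = √(1.00 × 10.0 / 404) = √0.02475 = 0.1573 rad/s.

0.157 rad/s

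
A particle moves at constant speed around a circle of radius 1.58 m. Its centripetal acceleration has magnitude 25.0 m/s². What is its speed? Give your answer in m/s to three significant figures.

6.28 m/s

a_c = v²/r ⇒ v = √(a_c · r) = √(25.0 × 1.58) = √39.50 = 6.285 m/s.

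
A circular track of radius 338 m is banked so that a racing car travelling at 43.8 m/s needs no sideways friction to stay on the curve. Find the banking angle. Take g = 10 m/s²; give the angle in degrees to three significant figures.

29.6°

For a frictionless banked turn: horizontally N sinθ = mv²/r and vertically N cosθ = mg.
Dividing: tanθ = v²/(r g) = (43.8)²/(338 × 10.0) = 1918/3380 = 0.5676.
θ = arctan(0.5676) = 29.58°.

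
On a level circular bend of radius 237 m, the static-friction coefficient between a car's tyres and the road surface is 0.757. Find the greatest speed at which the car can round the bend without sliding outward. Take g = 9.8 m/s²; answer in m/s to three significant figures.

41.9 m/s

Friction provides the centripetal force on a flat curve. At maximum speed it is at its limiting value: μ_s m g = m v²/r.
Mass cancels: v_max = √(μ_s g r) = √(0.757 × 9.8 × 237) = √1758 = 41.93 m/s.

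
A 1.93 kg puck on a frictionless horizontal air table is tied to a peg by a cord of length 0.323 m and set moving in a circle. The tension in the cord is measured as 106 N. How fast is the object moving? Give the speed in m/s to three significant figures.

T = m v²/r ⇒ v = √(T r / m) = √(106 × 0.323 / 1.93) = √17.74 = 4.212 m/s.

4.21 m/s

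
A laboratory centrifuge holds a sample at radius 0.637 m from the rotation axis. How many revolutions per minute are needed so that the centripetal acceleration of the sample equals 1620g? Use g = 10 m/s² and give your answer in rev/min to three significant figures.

1520 rev/min

Require ω²r = 1620g, so ω = √(1620 × 10.0/0.637) = 159.5 rad/s.
In rev/min: ω × 60/(2π) = 159.5 × 60/(2π) = 1523 rev/min.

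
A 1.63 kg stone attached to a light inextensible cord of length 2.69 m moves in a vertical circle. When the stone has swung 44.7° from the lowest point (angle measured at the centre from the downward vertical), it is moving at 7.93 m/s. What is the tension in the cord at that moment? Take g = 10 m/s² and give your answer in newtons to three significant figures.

Take the radial direction toward the centre of the circle as positive. The component of the weight along the string toward the centre is −mg cos φ (φ measured from the bottom), so Newton's second law along the string gives T − mg cos φ = m v²/r.
cos 44.7° = 0.7108, so T = m(v²/r + g cos φ) = 1.63 × ((7.93)²/2.69 + 10.0 × 0.7108) = 1.63 × (23.38 + (7.108)) = 1.63 × 30.49 = 49.69 N.

49.7 N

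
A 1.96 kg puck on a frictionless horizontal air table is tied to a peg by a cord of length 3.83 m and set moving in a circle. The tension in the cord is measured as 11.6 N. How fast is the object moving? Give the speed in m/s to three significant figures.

T = m v²/r ⇒ v = √(T r / m) = √(11.6 × 3.83 / 1.96) = √22.67 = 4.761 m/s.

4.76 m/s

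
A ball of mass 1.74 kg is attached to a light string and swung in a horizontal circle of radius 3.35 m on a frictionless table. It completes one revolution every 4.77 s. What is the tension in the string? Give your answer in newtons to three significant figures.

v = 2πr/T = 2π × 3.35/4.77 = 4.413 m/s.
The tension is the only horizontal force, so it supplies the full centripetal force: T = m v²/r = 1.74 × (4.413)²/3.35 = 1.74 × 19.47/3.35 = 10.11 N.

10.1 N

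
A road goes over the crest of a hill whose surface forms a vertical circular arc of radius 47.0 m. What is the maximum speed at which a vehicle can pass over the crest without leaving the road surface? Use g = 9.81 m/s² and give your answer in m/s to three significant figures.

21.5 m/s

At the crest the centre of the circle is below the vehicle, so the net downward (centripetal) force is mg − N = mv²/r.
The vehicle leaves the road when N → 0, giving v_max = √(g r) = √(9.81 × 47.0) = 21.47 m/s.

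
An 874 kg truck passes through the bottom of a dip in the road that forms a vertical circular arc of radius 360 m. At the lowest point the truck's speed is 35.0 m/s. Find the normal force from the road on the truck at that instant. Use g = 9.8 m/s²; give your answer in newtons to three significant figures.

At the lowest point, N points up (toward the centre) and the weight mg points down (away from the centre), so the net inward force is N − mg = mv²/r.
N = m(v²/r + g) = 874 × ((35.0)²/360 + 9.8) = 874 × (3.403 + 9.8) = 874 × 13.20 = 11540 N.

11500 N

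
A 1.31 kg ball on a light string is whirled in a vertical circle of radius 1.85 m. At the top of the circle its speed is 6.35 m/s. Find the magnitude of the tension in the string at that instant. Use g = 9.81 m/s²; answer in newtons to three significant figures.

15.7 N

At the top, both T and the weight mg point inward (toward the centre), so T + mg = mv²/r.
T = m(v²/r − g) = 1.31 × ((6.35)²/1.85 − 9.81) = 1.31 × (21.80 − 9.81) = 1.31 × 11.99 = 15.70 N.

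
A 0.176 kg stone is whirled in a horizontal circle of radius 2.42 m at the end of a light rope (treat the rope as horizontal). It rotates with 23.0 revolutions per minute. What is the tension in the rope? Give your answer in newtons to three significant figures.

ω = 23.0 rev/min × 2π/60 = 2.409 rad/s, so v = ωr = 2.409 × 2.42 = 5.829 m/s.
The tension is the only horizontal force, so it supplies the full centripetal force: T = m v²/r = 0.176 × (5.829)²/2.42 = 0.176 × 33.97/2.42 = 2.471 N.

2.47 N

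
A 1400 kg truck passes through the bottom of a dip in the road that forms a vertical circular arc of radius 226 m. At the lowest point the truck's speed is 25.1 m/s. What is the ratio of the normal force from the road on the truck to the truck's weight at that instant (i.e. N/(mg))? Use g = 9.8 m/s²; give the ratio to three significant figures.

1.28

At the bottom, N − mg = mv²/r, so N = m(v²/r + g) and N/(mg) = v²/(rg) + 1 = (25.1)²/(226 × 9.8) + 1 = 0.2845 + 1 = 1.284.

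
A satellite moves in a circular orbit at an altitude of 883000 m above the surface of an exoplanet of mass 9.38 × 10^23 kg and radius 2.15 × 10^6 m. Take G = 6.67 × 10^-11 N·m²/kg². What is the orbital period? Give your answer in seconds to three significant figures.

4200 s

r = R + h = 2.15 × 10^6 + 883000 = 3.033 × 10^6 m. Gravity provides the centripetal force: G M m / r² = m v² / r ⇒ v = √(GM/r) = 4542 m/s.
T = 2πr/v = 2π × 3.033 × 10^6 / 4542 = 4196 s.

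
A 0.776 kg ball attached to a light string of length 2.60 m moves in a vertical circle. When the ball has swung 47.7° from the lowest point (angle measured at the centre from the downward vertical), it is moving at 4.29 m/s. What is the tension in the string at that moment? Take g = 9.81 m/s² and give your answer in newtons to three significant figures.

Take the radial direction toward the centre of the circle as positive. The component of the weight along the string toward the centre is −mg cos φ (φ measured from the bottom), so Newton's second law along the string gives T − mg cos φ = m v²/r.
cos 47.7° = 0.6730, so T = m(v²/r + g cos φ) = 0.776 × ((4.29)²/2.60 + 9.81 × 0.6730) = 0.776 × (7.078 + (6.602)) = 0.776 × 13.68 = 10.62 N.

10.6 N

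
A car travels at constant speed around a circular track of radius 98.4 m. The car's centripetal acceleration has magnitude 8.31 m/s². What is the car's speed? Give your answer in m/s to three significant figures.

a_c = v²/r ⇒ v = √(a_c · r) = √(8.31 × 98.4) = √817.7 = 28.60 m/s.

28.6 m/s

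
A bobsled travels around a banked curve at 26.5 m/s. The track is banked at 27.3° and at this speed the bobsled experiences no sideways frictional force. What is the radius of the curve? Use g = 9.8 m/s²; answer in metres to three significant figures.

Frictionless banking: tanθ = v²/(rg), so r = v²/(g tanθ).
r = (26.5)²/(9.8 × tan 27.3°) = 702.2/(9.8 × 0.5161) = 702.2/5.058 = 138.8 m.

139 m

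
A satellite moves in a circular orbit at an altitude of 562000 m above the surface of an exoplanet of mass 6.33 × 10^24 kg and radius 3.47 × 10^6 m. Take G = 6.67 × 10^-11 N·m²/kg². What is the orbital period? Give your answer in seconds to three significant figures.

r = R + h = 3.47 × 10^6 + 562000 = 4.032 × 10^6 m. Gravity provides the centripetal force: G M m / r² = m v² / r ⇒ v = √(GM/r) = 10230 m/s.
T = 2πr/v = 2π × 4.032 × 10^6 / 10230 = 2476 s.

2480 s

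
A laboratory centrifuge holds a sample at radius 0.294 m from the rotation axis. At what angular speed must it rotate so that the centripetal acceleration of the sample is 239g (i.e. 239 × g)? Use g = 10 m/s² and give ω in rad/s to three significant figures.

90.2 rad/s

Centripetal acceleration a_c = ω²r. Setting ω²r = 239g:
ω = √(239g / r) = √(239 × 10.0 / 0.294) = √8129 = 90.16 rad/s.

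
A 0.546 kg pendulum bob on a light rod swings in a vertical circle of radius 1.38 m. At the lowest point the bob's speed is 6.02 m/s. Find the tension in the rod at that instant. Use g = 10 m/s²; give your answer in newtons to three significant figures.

19.8 N

At the lowest point, T points up (toward the centre) and the weight mg points down (away from the centre), so the net inward force is T − mg = mv²/r.
T = m(v²/r + g) = 0.546 × ((6.02)²/1.38 + 10.0) = 0.546 × (26.26 + 10.0) = 0.546 × 36.26 = 19.80 N.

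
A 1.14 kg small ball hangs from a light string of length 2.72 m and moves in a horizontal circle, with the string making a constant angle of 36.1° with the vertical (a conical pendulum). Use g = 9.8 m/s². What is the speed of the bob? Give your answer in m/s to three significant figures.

The radius of the circle is r = L sinθ = 2.72 × sin 36.1° = 1.603 m.
Horizontally T sinθ = mv²/r and vertically T cosθ = mg, so tanθ = v²/(rg).
v = √(r g tanθ) = √(1.603 × 9.8 × 0.7292) = √11.45 = 3.384 m/s.

3.38 m/s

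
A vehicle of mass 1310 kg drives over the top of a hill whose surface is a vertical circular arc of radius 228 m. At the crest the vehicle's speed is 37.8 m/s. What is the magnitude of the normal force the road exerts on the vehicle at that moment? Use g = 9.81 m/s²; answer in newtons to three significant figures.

At the crest the centripetal acceleration points downward (toward the centre of the arc), so mg − N = mv²/r.
N = m(g − v²/r) = 1310 × (9.81 − (37.8)²/228) = 1310 × (9.81 − 6.267) = 1310 × 3.543 = 4642 N.

4640 N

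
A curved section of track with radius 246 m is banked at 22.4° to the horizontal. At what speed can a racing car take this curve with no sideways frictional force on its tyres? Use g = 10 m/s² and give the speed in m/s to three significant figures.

31.8 m/s

On a frictionless banked curve, N sinθ = mv²/r and N cosθ = mg, so tanθ = v²/(rg).
v = √(r g tanθ) = √(246 × 10.0 × tan 22.4°) = √(246 × 10.0 × 0.4122) = √1014 = 31.84 m/s.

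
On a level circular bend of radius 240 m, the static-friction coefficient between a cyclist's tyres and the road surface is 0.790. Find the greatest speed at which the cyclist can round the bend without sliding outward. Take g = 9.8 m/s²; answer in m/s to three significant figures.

43.1 m/s

The only inward force on a level bend is static friction, so at the limit f_s = μ_s N = μ_s m g = m v²/r.
Mass cancels: v_max = √(μ_s g r) = √(0.790 × 9.8 × 240) = √1858 = 43.11 m/s.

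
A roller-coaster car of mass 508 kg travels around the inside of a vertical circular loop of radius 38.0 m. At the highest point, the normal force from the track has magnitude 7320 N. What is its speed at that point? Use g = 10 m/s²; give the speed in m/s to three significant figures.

At the top, N + mg = mv²/r, so v = √(r(N/m + g)) = √(38.0 × (7320/508 + 10.0)) = √(38.0 × 24.41) = √927.6 = 30.46 m/s.

30.5 m/s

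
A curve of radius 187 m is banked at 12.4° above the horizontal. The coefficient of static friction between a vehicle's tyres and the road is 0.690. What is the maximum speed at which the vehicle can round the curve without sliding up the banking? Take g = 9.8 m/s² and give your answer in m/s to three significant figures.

At the maximum speed, friction acts down the slope at its limiting value f = μN. Radially (horizontal, toward centre): N sinθ + μN cosθ = mv²/r. Vertically: N cosθ − μN sinθ = mg.
Dividing: v² = r g (sinθ + μcosθ)/(cosθ − μsinθ).
sinθ + μcosθ = 0.2147 + 0.690×0.9767 = 0.8886; cosθ − μsinθ = 0.9767 − 0.690×0.2147 = 0.8285.
v² = 187 × 9.8 × 0.8886/0.8285 = 1966 m²/s², so v = 44.34 m/s.

44.3 m/s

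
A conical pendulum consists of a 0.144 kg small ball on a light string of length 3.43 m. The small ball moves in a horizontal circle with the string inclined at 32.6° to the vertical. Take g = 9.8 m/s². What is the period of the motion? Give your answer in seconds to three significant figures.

3.41 s

r = L sinθ = 1.848 m. From T sinθ = mω²r and T cosθ = mg: tanθ = ω²r/g, so ω² = g tanθ / r = g/(L cosθ).
ω = √(g/(L cosθ)) = √(9.8/(3.43 × 0.8425)) = √3.391 = 1.842 rad/s.
Period = 2π/ω = 3.412 s.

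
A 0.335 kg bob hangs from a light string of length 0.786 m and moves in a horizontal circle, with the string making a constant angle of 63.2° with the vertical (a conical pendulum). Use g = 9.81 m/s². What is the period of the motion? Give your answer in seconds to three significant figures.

1.19 s

r = L sinθ = 0.7016 m. From T sinθ = mω²r and T cosθ = mg: tanθ = ω²r/g, so ω² = g tanθ / r = g/(L cosθ).
ω = √(g/(L cosθ)) = √(9.81/(0.786 × 0.4509)) = √27.68 = 5.261 rad/s.
Period = 2π/ω = 1.194 s.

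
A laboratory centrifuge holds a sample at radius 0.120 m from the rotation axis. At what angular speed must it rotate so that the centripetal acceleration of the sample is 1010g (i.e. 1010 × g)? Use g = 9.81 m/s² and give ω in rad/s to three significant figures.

287 rad/s

Centripetal acceleration a_c = ω²r. Setting ω²r = 1010g:
ω = √(1010g / r) = √(1010 × 9.81 / 0.120) = √82570 = 287.3 rad/s.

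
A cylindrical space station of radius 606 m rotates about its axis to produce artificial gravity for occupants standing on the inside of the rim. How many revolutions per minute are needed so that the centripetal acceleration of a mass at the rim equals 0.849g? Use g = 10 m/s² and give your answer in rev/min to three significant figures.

Require ω²r = 0.849g, so ω = √(0.849 × 10.0/606) = 0.1184 rad/s.
In rev/min: ω × 60/(2π) = 0.1184 × 60/(2π) = 1.130 rev/min.

1.13 rev/min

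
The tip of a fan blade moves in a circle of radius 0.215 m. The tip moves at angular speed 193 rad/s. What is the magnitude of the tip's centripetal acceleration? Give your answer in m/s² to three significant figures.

v = ωr = 193 × 0.215 = 41.50 m/s.
a_c = v²/r = (41.50)²/0.215 = 1722/0.215 = 8009 m/s².

8010 m/s²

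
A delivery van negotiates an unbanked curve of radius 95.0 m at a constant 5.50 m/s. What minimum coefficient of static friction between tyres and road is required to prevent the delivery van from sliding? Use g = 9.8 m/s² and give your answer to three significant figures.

0.0325

Friction provides the centripetal force: μ_s m g = m v²/r, so μ_s = v²/(g r) = (5.500)²/(9.8 × 95.0) = 30.25/931.0 = 0.03249.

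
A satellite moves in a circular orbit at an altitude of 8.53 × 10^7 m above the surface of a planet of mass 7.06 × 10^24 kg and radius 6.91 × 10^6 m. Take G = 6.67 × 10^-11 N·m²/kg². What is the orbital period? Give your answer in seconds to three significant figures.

256000 s

r = R + h = 6.91 × 10^6 + 8.53 × 10^7 = 9.221 × 10^7 m. Gravity provides the centripetal force: G M m / r² = m v² / r ⇒ v = √(GM/r) = 2260 m/s.
T = 2πr/v = 2π × 9.221 × 10^7 / 2260 = 256400 s.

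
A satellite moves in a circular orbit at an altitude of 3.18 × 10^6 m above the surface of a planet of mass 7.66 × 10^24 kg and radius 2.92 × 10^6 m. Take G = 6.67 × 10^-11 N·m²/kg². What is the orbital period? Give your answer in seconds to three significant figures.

4190 s

r = R + h = 2.92 × 10^6 + 3.18 × 10^6 = 6.100 × 10^6 m. Gravity provides the centripetal force: G M m / r² = m v² / r ⇒ v = √(GM/r) = 9152 m/s.
T = 2πr/v = 2π × 6.100 × 10^6 / 9152 = 4188 s.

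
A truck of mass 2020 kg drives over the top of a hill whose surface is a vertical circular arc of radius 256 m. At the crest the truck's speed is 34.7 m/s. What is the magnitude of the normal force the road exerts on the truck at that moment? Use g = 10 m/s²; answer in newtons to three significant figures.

At the crest the centripetal acceleration points downward (toward the centre of the arc), so mg − N = mv²/r.
N = m(g − v²/r) = 2020 × (10.0 − (34.7)²/256) = 2020 × (10.0 − 4.703) = 2020 × 5.297 = 10700 N.

10700 N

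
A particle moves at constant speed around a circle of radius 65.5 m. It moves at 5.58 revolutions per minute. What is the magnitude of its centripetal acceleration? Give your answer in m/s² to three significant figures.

ω = 5.58 rev/min × 2π/60 = 0.5843 rad/s, so v = ωr = 0.5843 × 65.5 = 38.27 m/s.
a_c = v²/r = (38.27)²/65.5 = 1465/65.5 = 22.36 m/s².

22.4 m/s²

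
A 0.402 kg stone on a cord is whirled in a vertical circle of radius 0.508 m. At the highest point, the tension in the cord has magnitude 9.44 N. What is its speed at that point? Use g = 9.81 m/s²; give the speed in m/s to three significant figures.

4.11 m/s

At the top, T + mg = mv²/r, so v = √(r(T/m + g)) = √(0.508 × (9.44/0.402 + 9.81)) = √(0.508 × 33.29) = √16.91 = 4.112 m/s.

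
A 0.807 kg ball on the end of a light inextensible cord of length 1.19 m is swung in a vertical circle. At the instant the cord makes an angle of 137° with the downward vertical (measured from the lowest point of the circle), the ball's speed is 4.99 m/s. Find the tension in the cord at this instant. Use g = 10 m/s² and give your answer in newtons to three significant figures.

Take the radial direction toward the centre of the circle as positive. The component of the weight along the string toward the centre is −mg cos φ (φ measured from the bottom), so Newton's second law along the string gives T − mg cos φ = m v²/r.
cos 137° = -0.7314, so T = m(v²/r + g cos φ) = 0.807 × ((4.99)²/1.19 + 10.0 × -0.7314) = 0.807 × (20.92 + (-7.314)) = 0.807 × 13.61 = 10.98 N.

11.0 N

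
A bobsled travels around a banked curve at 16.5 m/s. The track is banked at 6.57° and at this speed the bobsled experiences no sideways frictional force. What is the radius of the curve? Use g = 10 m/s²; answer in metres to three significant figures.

Frictionless banking: tanθ = v²/(rg), so r = v²/(g tanθ).
r = (16.5)²/(10.0 × tan 6.57°) = 272.2/(10.0 × 0.1152) = 272.2/1.152 = 236.4 m.

236 m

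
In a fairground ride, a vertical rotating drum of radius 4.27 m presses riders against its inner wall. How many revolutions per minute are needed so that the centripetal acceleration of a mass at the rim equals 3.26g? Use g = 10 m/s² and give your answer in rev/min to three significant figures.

Require ω²r = 3.26g, so ω = √(3.26 × 10.0/4.27) = 2.763 rad/s.
In rev/min: ω × 60/(2π) = 2.763 × 60/(2π) = 26.39 rev/min.

26.4 rev/min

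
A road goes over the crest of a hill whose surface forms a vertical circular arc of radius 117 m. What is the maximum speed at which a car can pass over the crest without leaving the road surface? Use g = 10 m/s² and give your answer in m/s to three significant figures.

At the crest the centre of the circle is below the car, so the net downward (centripetal) force is mg − N = mv²/r.
The car leaves the road when N → 0, giving v_max = √(g r) = √(10.0 × 117) = 34.21 m/s.

34.2 m/s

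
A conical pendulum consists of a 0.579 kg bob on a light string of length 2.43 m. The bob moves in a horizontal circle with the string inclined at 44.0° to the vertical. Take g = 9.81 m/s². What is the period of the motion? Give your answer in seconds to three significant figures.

r = L sinθ = 1.688 m. From T sinθ = mω²r and T cosθ = mg: tanθ = ω²r/g, so ω² = g tanθ / r = g/(L cosθ).
ω = √(g/(L cosθ)) = √(9.81/(2.43 × 0.7193)) = √5.612 = 2.369 rad/s.
Period = 2π/ω = 2.652 s.

2.65 s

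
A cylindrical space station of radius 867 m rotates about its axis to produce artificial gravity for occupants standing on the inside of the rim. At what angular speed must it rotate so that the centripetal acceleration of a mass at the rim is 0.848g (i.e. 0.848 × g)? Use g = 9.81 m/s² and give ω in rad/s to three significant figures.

Centripetal acceleration a_c = ω²r. Setting ω²r = 0.848g:
ω = √(0.848g / r) = √(0.848 × 9.81 / 867) = √0.009595 = 0.09795 rad/s.

0.0980 rad/s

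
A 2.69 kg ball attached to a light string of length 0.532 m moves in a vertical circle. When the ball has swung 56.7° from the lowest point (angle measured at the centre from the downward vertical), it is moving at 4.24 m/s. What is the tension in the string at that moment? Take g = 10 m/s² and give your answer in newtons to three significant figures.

106 N

Take the radial direction toward the centre of the circle as positive. The component of the weight along the string toward the centre is −mg cos φ (φ measured from the bottom), so Newton's second law along the string gives T − mg cos φ = m v²/r.
cos 56.7° = 0.5490, so T = m(v²/r + g cos φ) = 2.69 × ((4.24)²/0.532 + 10.0 × 0.5490) = 2.69 × (33.79 + (5.490)) = 2.69 × 39.28 = 105.7 N.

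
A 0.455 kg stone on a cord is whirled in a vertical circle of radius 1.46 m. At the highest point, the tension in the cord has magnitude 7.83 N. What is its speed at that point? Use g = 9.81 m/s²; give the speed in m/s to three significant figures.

At the top, T + mg = mv²/r, so v = √(r(T/m + g)) = √(1.46 × (7.83/0.455 + 9.81)) = √(1.46 × 27.02) = √39.45 = 6.281 m/s.

6.28 m/s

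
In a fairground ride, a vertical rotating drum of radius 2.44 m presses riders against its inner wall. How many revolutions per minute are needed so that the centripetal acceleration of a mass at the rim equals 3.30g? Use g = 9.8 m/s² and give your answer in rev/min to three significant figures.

34.8 rev/min

Require ω²r = 3.30g, so ω = √(3.30 × 9.8/2.44) = 3.641 rad/s.
In rev/min: ω × 60/(2π) = 3.641 × 60/(2π) = 34.77 rev/min.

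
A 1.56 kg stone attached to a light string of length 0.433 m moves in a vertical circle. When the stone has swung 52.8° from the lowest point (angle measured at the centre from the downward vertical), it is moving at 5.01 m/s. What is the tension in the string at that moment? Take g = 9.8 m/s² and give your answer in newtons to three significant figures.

99.7 N

Take the radial direction toward the centre of the circle as positive. The component of the weight along the string toward the centre is −mg cos φ (φ measured from the bottom), so Newton's second law along the string gives T − mg cos φ = m v²/r.
cos 52.8° = 0.6046, so T = m(v²/r + g cos φ) = 1.56 × ((5.01)²/0.433 + 9.8 × 0.6046) = 1.56 × (57.97 + (5.925)) = 1.56 × 63.89 = 99.67 N.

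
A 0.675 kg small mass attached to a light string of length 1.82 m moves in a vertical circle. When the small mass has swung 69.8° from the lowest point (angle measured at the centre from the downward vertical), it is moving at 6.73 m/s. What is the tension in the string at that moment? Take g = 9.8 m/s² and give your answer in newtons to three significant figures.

19.1 N

Take the radial direction toward the centre of the circle as positive. The component of the weight along the string toward the centre is −mg cos φ (φ measured from the bottom), so Newton's second law along the string gives T − mg cos φ = m v²/r.
cos 69.8° = 0.3453, so T = m(v²/r + g cos φ) = 0.675 × ((6.73)²/1.82 + 9.8 × 0.3453) = 0.675 × (24.89 + (3.384)) = 0.675 × 28.27 = 19.08 N.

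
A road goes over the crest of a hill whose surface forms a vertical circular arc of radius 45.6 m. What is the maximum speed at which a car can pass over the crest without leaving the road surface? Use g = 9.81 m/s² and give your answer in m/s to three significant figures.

At the crest the centre of the circle is below the car, so the net downward (centripetal) force is mg − N = mv²/r.
The car leaves the road when N → 0, giving v_max = √(g r) = √(9.81 × 45.6) = 21.15 m/s.

21.2 m/s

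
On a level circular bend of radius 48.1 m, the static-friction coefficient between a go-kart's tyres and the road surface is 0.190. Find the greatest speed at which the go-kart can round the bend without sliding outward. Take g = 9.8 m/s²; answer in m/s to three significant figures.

9.46 m/s

Friction provides the centripetal force on a flat curve. At maximum speed it is at its limiting value: μ_s m g = m v²/r.
Mass cancels: v_max = √(μ_s g r) = √(0.190 × 9.8 × 48.1) = √89.56 = 9.464 m/s.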